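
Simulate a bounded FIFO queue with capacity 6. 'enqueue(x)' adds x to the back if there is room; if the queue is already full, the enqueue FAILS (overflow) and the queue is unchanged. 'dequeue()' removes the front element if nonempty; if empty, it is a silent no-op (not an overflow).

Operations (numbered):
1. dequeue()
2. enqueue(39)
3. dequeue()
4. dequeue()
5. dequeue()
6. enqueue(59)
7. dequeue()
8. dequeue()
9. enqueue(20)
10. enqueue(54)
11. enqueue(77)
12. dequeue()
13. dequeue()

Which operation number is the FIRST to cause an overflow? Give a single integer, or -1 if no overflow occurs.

1. dequeue(): empty, no-op, size=0
2. enqueue(39): size=1
3. dequeue(): size=0
4. dequeue(): empty, no-op, size=0
5. dequeue(): empty, no-op, size=0
6. enqueue(59): size=1
7. dequeue(): size=0
8. dequeue(): empty, no-op, size=0
9. enqueue(20): size=1
10. enqueue(54): size=2
11. enqueue(77): size=3
12. dequeue(): size=2
13. dequeue(): size=1

Answer: -1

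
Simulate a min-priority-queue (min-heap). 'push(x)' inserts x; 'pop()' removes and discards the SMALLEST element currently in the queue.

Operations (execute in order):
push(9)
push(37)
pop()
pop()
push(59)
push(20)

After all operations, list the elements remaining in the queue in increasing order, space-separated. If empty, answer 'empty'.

push(9): heap contents = [9]
push(37): heap contents = [9, 37]
pop() → 9: heap contents = [37]
pop() → 37: heap contents = []
push(59): heap contents = [59]
push(20): heap contents = [20, 59]

Answer: 20 59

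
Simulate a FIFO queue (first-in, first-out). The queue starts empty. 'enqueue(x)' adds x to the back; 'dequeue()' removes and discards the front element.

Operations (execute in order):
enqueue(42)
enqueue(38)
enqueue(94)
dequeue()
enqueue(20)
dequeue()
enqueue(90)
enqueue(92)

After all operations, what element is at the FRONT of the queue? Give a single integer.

enqueue(42): queue = [42]
enqueue(38): queue = [42, 38]
enqueue(94): queue = [42, 38, 94]
dequeue(): queue = [38, 94]
enqueue(20): queue = [38, 94, 20]
dequeue(): queue = [94, 20]
enqueue(90): queue = [94, 20, 90]
enqueue(92): queue = [94, 20, 90, 92]

Answer: 94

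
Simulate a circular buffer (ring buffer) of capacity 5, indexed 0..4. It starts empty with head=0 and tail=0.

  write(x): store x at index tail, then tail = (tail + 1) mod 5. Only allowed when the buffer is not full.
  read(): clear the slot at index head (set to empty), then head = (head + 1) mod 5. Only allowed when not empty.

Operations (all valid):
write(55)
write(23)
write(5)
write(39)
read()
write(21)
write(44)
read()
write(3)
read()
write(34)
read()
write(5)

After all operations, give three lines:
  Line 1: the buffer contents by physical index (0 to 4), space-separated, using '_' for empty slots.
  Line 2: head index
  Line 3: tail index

write(55): buf=[55 _ _ _ _], head=0, tail=1, size=1
write(23): buf=[55 23 _ _ _], head=0, tail=2, size=2
write(5): buf=[55 23 5 _ _], head=0, tail=3, size=3
write(39): buf=[55 23 5 39 _], head=0, tail=4, size=4
read(): buf=[_ 23 5 39 _], head=1, tail=4, size=3
write(21): buf=[_ 23 5 39 21], head=1, tail=0, size=4
write(44): buf=[44 23 5 39 21], head=1, tail=1, size=5
read(): buf=[44 _ 5 39 21], head=2, tail=1, size=4
write(3): buf=[44 3 5 39 21], head=2, tail=2, size=5
read(): buf=[44 3 _ 39 21], head=3, tail=2, size=4
write(34): buf=[44 3 34 39 21], head=3, tail=3, size=5
read(): buf=[44 3 34 _ 21], head=4, tail=3, size=4
write(5): buf=[44 3 34 5 21], head=4, tail=4, size=5

Answer: 44 3 34 5 21
4
4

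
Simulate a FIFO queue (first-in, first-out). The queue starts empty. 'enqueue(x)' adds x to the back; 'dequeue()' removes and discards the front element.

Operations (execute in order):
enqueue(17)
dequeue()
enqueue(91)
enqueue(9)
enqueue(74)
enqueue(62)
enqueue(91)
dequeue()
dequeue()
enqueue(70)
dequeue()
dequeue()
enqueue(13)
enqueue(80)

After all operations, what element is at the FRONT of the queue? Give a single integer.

Answer: 91

Derivation:
enqueue(17): queue = [17]
dequeue(): queue = []
enqueue(91): queue = [91]
enqueue(9): queue = [91, 9]
enqueue(74): queue = [91, 9, 74]
enqueue(62): queue = [91, 9, 74, 62]
enqueue(91): queue = [91, 9, 74, 62, 91]
dequeue(): queue = [9, 74, 62, 91]
dequeue(): queue = [74, 62, 91]
enqueue(70): queue = [74, 62, 91, 70]
dequeue(): queue = [62, 91, 70]
dequeue(): queue = [91, 70]
enqueue(13): queue = [91, 70, 13]
enqueue(80): queue = [91, 70, 13, 80]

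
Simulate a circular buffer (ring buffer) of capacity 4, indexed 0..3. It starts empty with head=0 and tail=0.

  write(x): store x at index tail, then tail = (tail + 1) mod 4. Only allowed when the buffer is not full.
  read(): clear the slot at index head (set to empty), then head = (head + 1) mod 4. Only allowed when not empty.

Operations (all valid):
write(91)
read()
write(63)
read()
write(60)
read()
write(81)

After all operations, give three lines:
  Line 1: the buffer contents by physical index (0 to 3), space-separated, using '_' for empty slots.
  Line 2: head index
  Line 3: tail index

write(91): buf=[91 _ _ _], head=0, tail=1, size=1
read(): buf=[_ _ _ _], head=1, tail=1, size=0
write(63): buf=[_ 63 _ _], head=1, tail=2, size=1
read(): buf=[_ _ _ _], head=2, tail=2, size=0
write(60): buf=[_ _ 60 _], head=2, tail=3, size=1
read(): buf=[_ _ _ _], head=3, tail=3, size=0
write(81): buf=[_ _ _ 81], head=3, tail=0, size=1

Answer: _ _ _ 81
3
0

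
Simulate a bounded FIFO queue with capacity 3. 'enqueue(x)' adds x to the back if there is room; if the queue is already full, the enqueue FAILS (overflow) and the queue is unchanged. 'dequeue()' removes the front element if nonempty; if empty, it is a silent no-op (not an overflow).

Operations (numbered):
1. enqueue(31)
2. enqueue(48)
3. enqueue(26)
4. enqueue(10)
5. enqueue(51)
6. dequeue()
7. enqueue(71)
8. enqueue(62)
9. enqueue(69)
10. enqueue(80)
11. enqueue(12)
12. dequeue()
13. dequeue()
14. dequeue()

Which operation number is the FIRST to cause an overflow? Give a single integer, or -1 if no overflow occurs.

Answer: 4

Derivation:
1. enqueue(31): size=1
2. enqueue(48): size=2
3. enqueue(26): size=3
4. enqueue(10): size=3=cap → OVERFLOW (fail)
5. enqueue(51): size=3=cap → OVERFLOW (fail)
6. dequeue(): size=2
7. enqueue(71): size=3
8. enqueue(62): size=3=cap → OVERFLOW (fail)
9. enqueue(69): size=3=cap → OVERFLOW (fail)
10. enqueue(80): size=3=cap → OVERFLOW (fail)
11. enqueue(12): size=3=cap → OVERFLOW (fail)
12. dequeue(): size=2
13. dequeue(): size=1
14. dequeue(): size=0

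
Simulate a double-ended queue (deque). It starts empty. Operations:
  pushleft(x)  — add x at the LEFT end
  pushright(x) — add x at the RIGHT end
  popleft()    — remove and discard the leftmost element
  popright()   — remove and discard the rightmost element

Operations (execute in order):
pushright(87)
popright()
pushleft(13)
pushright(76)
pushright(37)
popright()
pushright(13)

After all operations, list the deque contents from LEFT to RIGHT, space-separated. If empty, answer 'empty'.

Answer: 13 76 13

Derivation:
pushright(87): [87]
popright(): []
pushleft(13): [13]
pushright(76): [13, 76]
pushright(37): [13, 76, 37]
popright(): [13, 76]
pushright(13): [13, 76, 13]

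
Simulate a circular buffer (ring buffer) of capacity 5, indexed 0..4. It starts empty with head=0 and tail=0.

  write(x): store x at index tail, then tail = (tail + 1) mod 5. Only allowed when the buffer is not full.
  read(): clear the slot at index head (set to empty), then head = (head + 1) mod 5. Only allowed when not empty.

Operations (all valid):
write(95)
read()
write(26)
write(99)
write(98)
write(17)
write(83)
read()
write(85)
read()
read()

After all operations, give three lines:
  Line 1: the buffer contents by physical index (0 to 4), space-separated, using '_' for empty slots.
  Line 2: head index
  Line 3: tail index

Answer: 83 85 _ _ 17
4
2

Derivation:
write(95): buf=[95 _ _ _ _], head=0, tail=1, size=1
read(): buf=[_ _ _ _ _], head=1, tail=1, size=0
write(26): buf=[_ 26 _ _ _], head=1, tail=2, size=1
write(99): buf=[_ 26 99 _ _], head=1, tail=3, size=2
write(98): buf=[_ 26 99 98 _], head=1, tail=4, size=3
write(17): buf=[_ 26 99 98 17], head=1, tail=0, size=4
write(83): buf=[83 26 99 98 17], head=1, tail=1, size=5
read(): buf=[83 _ 99 98 17], head=2, tail=1, size=4
write(85): buf=[83 85 99 98 17], head=2, tail=2, size=5
read(): buf=[83 85 _ 98 17], head=3, tail=2, size=4
read(): buf=[83 85 _ _ 17], head=4, tail=2, size=3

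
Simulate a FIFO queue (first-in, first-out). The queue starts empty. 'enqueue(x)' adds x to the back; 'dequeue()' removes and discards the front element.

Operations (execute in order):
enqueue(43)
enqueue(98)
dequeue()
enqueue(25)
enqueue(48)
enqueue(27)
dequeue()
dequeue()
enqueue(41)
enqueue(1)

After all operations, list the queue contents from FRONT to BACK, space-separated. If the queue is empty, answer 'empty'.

enqueue(43): [43]
enqueue(98): [43, 98]
dequeue(): [98]
enqueue(25): [98, 25]
enqueue(48): [98, 25, 48]
enqueue(27): [98, 25, 48, 27]
dequeue(): [25, 48, 27]
dequeue(): [48, 27]
enqueue(41): [48, 27, 41]
enqueue(1): [48, 27, 41, 1]

Answer: 48 27 41 1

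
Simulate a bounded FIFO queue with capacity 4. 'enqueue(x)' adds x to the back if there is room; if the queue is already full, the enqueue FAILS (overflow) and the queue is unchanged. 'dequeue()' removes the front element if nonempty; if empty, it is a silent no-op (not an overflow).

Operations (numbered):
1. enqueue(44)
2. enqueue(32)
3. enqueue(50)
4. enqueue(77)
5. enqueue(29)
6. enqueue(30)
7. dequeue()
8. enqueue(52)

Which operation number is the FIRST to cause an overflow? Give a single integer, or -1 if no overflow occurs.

Answer: 5

Derivation:
1. enqueue(44): size=1
2. enqueue(32): size=2
3. enqueue(50): size=3
4. enqueue(77): size=4
5. enqueue(29): size=4=cap → OVERFLOW (fail)
6. enqueue(30): size=4=cap → OVERFLOW (fail)
7. dequeue(): size=3
8. enqueue(52): size=4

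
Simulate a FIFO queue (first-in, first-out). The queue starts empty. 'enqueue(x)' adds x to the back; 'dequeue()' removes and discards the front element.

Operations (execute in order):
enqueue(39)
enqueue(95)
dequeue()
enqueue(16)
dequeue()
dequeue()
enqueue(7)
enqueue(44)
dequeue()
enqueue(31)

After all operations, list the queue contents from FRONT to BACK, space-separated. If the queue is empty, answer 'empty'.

Answer: 44 31

Derivation:
enqueue(39): [39]
enqueue(95): [39, 95]
dequeue(): [95]
enqueue(16): [95, 16]
dequeue(): [16]
dequeue(): []
enqueue(7): [7]
enqueue(44): [7, 44]
dequeue(): [44]
enqueue(31): [44, 31]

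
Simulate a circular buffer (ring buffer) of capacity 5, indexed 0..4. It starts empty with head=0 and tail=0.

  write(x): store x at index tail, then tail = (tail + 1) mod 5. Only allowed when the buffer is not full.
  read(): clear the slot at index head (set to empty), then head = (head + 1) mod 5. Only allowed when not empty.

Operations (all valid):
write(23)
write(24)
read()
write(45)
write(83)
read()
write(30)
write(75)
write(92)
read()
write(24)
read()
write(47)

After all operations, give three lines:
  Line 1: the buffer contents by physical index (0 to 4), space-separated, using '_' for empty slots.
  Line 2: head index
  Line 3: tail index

Answer: 75 92 24 47 30
4
4

Derivation:
write(23): buf=[23 _ _ _ _], head=0, tail=1, size=1
write(24): buf=[23 24 _ _ _], head=0, tail=2, size=2
read(): buf=[_ 24 _ _ _], head=1, tail=2, size=1
write(45): buf=[_ 24 45 _ _], head=1, tail=3, size=2
write(83): buf=[_ 24 45 83 _], head=1, tail=4, size=3
read(): buf=[_ _ 45 83 _], head=2, tail=4, size=2
write(30): buf=[_ _ 45 83 30], head=2, tail=0, size=3
write(75): buf=[75 _ 45 83 30], head=2, tail=1, size=4
write(92): buf=[75 92 45 83 30], head=2, tail=2, size=5
read(): buf=[75 92 _ 83 30], head=3, tail=2, size=4
write(24): buf=[75 92 24 83 30], head=3, tail=3, size=5
read(): buf=[75 92 24 _ 30], head=4, tail=3, size=4
write(47): buf=[75 92 24 47 30], head=4, tail=4, size=5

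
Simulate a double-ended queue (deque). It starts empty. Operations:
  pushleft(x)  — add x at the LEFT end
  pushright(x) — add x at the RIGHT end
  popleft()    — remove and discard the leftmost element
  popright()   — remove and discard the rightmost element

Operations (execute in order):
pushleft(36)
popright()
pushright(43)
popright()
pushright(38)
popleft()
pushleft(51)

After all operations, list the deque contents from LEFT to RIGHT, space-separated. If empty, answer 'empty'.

Answer: 51

Derivation:
pushleft(36): [36]
popright(): []
pushright(43): [43]
popright(): []
pushright(38): [38]
popleft(): []
pushleft(51): [51]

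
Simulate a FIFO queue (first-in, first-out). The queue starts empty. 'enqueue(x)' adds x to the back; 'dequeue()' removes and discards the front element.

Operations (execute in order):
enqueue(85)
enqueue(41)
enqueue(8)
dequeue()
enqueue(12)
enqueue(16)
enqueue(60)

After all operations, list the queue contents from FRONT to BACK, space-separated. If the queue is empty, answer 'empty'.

enqueue(85): [85]
enqueue(41): [85, 41]
enqueue(8): [85, 41, 8]
dequeue(): [41, 8]
enqueue(12): [41, 8, 12]
enqueue(16): [41, 8, 12, 16]
enqueue(60): [41, 8, 12, 16, 60]

Answer: 41 8 12 16 60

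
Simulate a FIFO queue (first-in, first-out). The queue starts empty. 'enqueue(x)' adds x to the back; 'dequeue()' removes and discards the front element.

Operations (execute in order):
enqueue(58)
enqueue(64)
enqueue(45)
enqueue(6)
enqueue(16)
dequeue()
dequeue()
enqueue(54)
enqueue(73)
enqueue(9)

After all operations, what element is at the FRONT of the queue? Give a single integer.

Answer: 45

Derivation:
enqueue(58): queue = [58]
enqueue(64): queue = [58, 64]
enqueue(45): queue = [58, 64, 45]
enqueue(6): queue = [58, 64, 45, 6]
enqueue(16): queue = [58, 64, 45, 6, 16]
dequeue(): queue = [64, 45, 6, 16]
dequeue(): queue = [45, 6, 16]
enqueue(54): queue = [45, 6, 16, 54]
enqueue(73): queue = [45, 6, 16, 54, 73]
enqueue(9): queue = [45, 6, 16, 54, 73, 9]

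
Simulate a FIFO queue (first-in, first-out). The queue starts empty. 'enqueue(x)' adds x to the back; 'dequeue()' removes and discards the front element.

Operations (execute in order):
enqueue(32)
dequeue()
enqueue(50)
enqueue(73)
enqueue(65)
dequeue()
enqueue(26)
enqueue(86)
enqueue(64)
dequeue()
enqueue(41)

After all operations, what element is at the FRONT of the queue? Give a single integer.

Answer: 65

Derivation:
enqueue(32): queue = [32]
dequeue(): queue = []
enqueue(50): queue = [50]
enqueue(73): queue = [50, 73]
enqueue(65): queue = [50, 73, 65]
dequeue(): queue = [73, 65]
enqueue(26): queue = [73, 65, 26]
enqueue(86): queue = [73, 65, 26, 86]
enqueue(64): queue = [73, 65, 26, 86, 64]
dequeue(): queue = [65, 26, 86, 64]
enqueue(41): queue = [65, 26, 86, 64, 41]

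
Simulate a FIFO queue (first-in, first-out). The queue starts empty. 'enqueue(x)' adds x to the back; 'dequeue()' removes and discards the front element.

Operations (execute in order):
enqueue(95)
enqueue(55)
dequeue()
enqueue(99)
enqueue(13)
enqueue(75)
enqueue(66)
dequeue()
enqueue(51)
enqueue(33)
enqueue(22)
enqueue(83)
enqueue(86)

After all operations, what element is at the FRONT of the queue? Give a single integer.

enqueue(95): queue = [95]
enqueue(55): queue = [95, 55]
dequeue(): queue = [55]
enqueue(99): queue = [55, 99]
enqueue(13): queue = [55, 99, 13]
enqueue(75): queue = [55, 99, 13, 75]
enqueue(66): queue = [55, 99, 13, 75, 66]
dequeue(): queue = [99, 13, 75, 66]
enqueue(51): queue = [99, 13, 75, 66, 51]
enqueue(33): queue = [99, 13, 75, 66, 51, 33]
enqueue(22): queue = [99, 13, 75, 66, 51, 33, 22]
enqueue(83): queue = [99, 13, 75, 66, 51, 33, 22, 83]
enqueue(86): queue = [99, 13, 75, 66, 51, 33, 22, 83, 86]

Answer: 99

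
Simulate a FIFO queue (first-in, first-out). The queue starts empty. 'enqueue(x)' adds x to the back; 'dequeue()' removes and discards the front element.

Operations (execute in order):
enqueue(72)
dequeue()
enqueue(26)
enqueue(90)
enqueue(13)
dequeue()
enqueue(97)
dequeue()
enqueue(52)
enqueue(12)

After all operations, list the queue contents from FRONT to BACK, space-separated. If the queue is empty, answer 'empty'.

Answer: 13 97 52 12

Derivation:
enqueue(72): [72]
dequeue(): []
enqueue(26): [26]
enqueue(90): [26, 90]
enqueue(13): [26, 90, 13]
dequeue(): [90, 13]
enqueue(97): [90, 13, 97]
dequeue(): [13, 97]
enqueue(52): [13, 97, 52]
enqueue(12): [13, 97, 52, 12]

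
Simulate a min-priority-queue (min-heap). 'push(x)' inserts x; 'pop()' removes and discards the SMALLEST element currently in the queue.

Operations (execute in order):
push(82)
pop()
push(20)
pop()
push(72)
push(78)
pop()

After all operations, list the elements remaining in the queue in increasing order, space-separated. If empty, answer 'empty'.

Answer: 78

Derivation:
push(82): heap contents = [82]
pop() → 82: heap contents = []
push(20): heap contents = [20]
pop() → 20: heap contents = []
push(72): heap contents = [72]
push(78): heap contents = [72, 78]
pop() → 72: heap contents = [78]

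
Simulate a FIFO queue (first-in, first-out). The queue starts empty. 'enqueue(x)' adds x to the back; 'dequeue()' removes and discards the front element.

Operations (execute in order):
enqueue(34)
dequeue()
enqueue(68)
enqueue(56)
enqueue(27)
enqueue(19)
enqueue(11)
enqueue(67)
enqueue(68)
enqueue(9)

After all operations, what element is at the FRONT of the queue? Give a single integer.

Answer: 68

Derivation:
enqueue(34): queue = [34]
dequeue(): queue = []
enqueue(68): queue = [68]
enqueue(56): queue = [68, 56]
enqueue(27): queue = [68, 56, 27]
enqueue(19): queue = [68, 56, 27, 19]
enqueue(11): queue = [68, 56, 27, 19, 11]
enqueue(67): queue = [68, 56, 27, 19, 11, 67]
enqueue(68): queue = [68, 56, 27, 19, 11, 67, 68]
enqueue(9): queue = [68, 56, 27, 19, 11, 67, 68, 9]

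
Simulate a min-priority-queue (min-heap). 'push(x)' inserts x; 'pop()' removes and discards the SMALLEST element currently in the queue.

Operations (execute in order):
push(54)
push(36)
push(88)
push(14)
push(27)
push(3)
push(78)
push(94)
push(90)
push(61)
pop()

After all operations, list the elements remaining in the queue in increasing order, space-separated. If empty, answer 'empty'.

Answer: 14 27 36 54 61 78 88 90 94

Derivation:
push(54): heap contents = [54]
push(36): heap contents = [36, 54]
push(88): heap contents = [36, 54, 88]
push(14): heap contents = [14, 36, 54, 88]
push(27): heap contents = [14, 27, 36, 54, 88]
push(3): heap contents = [3, 14, 27, 36, 54, 88]
push(78): heap contents = [3, 14, 27, 36, 54, 78, 88]
push(94): heap contents = [3, 14, 27, 36, 54, 78, 88, 94]
push(90): heap contents = [3, 14, 27, 36, 54, 78, 88, 90, 94]
push(61): heap contents = [3, 14, 27, 36, 54, 61, 78, 88, 90, 94]
pop() → 3: heap contents = [14, 27, 36, 54, 61, 78, 88, 90, 94]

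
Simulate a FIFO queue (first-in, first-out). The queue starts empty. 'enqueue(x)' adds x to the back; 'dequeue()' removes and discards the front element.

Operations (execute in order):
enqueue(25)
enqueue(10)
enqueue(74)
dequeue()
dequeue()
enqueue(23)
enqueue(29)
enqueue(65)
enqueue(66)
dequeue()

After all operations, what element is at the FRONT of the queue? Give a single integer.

enqueue(25): queue = [25]
enqueue(10): queue = [25, 10]
enqueue(74): queue = [25, 10, 74]
dequeue(): queue = [10, 74]
dequeue(): queue = [74]
enqueue(23): queue = [74, 23]
enqueue(29): queue = [74, 23, 29]
enqueue(65): queue = [74, 23, 29, 65]
enqueue(66): queue = [74, 23, 29, 65, 66]
dequeue(): queue = [23, 29, 65, 66]

Answer: 23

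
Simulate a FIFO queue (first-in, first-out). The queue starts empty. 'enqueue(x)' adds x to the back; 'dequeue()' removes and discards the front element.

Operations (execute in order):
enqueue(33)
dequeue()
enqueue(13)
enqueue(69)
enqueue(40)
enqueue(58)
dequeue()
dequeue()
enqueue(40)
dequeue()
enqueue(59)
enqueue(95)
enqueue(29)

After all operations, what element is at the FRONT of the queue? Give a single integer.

enqueue(33): queue = [33]
dequeue(): queue = []
enqueue(13): queue = [13]
enqueue(69): queue = [13, 69]
enqueue(40): queue = [13, 69, 40]
enqueue(58): queue = [13, 69, 40, 58]
dequeue(): queue = [69, 40, 58]
dequeue(): queue = [40, 58]
enqueue(40): queue = [40, 58, 40]
dequeue(): queue = [58, 40]
enqueue(59): queue = [58, 40, 59]
enqueue(95): queue = [58, 40, 59, 95]
enqueue(29): queue = [58, 40, 59, 95, 29]

Answer: 58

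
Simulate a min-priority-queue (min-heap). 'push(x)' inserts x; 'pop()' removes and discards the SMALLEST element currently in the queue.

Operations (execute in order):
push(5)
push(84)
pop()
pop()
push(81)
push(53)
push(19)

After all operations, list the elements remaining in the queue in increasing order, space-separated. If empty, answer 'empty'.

Answer: 19 53 81

Derivation:
push(5): heap contents = [5]
push(84): heap contents = [5, 84]
pop() → 5: heap contents = [84]
pop() → 84: heap contents = []
push(81): heap contents = [81]
push(53): heap contents = [53, 81]
push(19): heap contents = [19, 53, 81]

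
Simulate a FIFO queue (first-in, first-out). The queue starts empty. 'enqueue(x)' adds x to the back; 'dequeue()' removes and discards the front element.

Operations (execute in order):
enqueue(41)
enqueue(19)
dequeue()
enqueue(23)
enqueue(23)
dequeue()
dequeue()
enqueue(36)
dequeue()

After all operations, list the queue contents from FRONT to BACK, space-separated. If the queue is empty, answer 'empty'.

Answer: 36

Derivation:
enqueue(41): [41]
enqueue(19): [41, 19]
dequeue(): [19]
enqueue(23): [19, 23]
enqueue(23): [19, 23, 23]
dequeue(): [23, 23]
dequeue(): [23]
enqueue(36): [23, 36]
dequeue(): [36]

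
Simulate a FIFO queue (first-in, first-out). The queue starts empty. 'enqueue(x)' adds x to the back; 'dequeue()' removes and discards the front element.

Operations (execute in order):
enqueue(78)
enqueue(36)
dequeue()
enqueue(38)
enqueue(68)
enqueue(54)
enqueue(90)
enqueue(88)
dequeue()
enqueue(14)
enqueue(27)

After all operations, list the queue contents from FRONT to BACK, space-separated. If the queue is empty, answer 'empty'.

Answer: 38 68 54 90 88 14 27

Derivation:
enqueue(78): [78]
enqueue(36): [78, 36]
dequeue(): [36]
enqueue(38): [36, 38]
enqueue(68): [36, 38, 68]
enqueue(54): [36, 38, 68, 54]
enqueue(90): [36, 38, 68, 54, 90]
enqueue(88): [36, 38, 68, 54, 90, 88]
dequeue(): [38, 68, 54, 90, 88]
enqueue(14): [38, 68, 54, 90, 88, 14]
enqueue(27): [38, 68, 54, 90, 88, 14, 27]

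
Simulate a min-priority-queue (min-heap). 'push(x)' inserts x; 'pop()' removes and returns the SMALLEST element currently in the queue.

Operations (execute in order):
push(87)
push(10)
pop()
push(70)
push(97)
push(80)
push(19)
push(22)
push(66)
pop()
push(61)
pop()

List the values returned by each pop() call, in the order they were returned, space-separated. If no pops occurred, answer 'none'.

Answer: 10 19 22

Derivation:
push(87): heap contents = [87]
push(10): heap contents = [10, 87]
pop() → 10: heap contents = [87]
push(70): heap contents = [70, 87]
push(97): heap contents = [70, 87, 97]
push(80): heap contents = [70, 80, 87, 97]
push(19): heap contents = [19, 70, 80, 87, 97]
push(22): heap contents = [19, 22, 70, 80, 87, 97]
push(66): heap contents = [19, 22, 66, 70, 80, 87, 97]
pop() → 19: heap contents = [22, 66, 70, 80, 87, 97]
push(61): heap contents = [22, 61, 66, 70, 80, 87, 97]
pop() → 22: heap contents = [61, 66, 70, 80, 87, 97]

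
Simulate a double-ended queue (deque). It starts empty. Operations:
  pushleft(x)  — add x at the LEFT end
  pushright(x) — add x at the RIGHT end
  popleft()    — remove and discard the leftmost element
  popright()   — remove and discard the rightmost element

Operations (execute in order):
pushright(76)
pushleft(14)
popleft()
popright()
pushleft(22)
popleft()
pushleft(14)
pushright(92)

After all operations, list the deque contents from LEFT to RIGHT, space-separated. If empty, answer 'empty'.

pushright(76): [76]
pushleft(14): [14, 76]
popleft(): [76]
popright(): []
pushleft(22): [22]
popleft(): []
pushleft(14): [14]
pushright(92): [14, 92]

Answer: 14 92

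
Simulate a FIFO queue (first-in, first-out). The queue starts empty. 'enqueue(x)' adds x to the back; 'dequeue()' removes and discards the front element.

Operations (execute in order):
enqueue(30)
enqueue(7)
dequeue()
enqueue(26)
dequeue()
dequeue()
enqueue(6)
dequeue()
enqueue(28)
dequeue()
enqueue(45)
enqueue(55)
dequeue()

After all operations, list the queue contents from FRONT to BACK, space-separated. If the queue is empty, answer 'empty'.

enqueue(30): [30]
enqueue(7): [30, 7]
dequeue(): [7]
enqueue(26): [7, 26]
dequeue(): [26]
dequeue(): []
enqueue(6): [6]
dequeue(): []
enqueue(28): [28]
dequeue(): []
enqueue(45): [45]
enqueue(55): [45, 55]
dequeue(): [55]

Answer: 55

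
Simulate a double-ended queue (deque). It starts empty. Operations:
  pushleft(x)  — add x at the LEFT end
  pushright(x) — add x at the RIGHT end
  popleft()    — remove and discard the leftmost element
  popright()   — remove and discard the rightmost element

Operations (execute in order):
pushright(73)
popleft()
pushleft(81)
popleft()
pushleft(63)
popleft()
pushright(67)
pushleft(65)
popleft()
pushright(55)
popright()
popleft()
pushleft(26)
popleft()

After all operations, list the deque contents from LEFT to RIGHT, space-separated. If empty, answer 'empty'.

Answer: empty

Derivation:
pushright(73): [73]
popleft(): []
pushleft(81): [81]
popleft(): []
pushleft(63): [63]
popleft(): []
pushright(67): [67]
pushleft(65): [65, 67]
popleft(): [67]
pushright(55): [67, 55]
popright(): [67]
popleft(): []
pushleft(26): [26]
popleft(): []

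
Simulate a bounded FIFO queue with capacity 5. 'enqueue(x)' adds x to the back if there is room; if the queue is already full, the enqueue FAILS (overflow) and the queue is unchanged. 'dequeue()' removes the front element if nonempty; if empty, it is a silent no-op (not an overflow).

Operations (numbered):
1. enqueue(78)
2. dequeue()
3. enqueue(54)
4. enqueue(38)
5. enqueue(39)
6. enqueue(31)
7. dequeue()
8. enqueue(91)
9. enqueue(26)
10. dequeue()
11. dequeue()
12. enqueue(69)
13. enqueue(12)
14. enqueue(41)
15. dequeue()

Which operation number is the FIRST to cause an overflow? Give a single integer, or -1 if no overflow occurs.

1. enqueue(78): size=1
2. dequeue(): size=0
3. enqueue(54): size=1
4. enqueue(38): size=2
5. enqueue(39): size=3
6. enqueue(31): size=4
7. dequeue(): size=3
8. enqueue(91): size=4
9. enqueue(26): size=5
10. dequeue(): size=4
11. dequeue(): size=3
12. enqueue(69): size=4
13. enqueue(12): size=5
14. enqueue(41): size=5=cap → OVERFLOW (fail)
15. dequeue(): size=4

Answer: 14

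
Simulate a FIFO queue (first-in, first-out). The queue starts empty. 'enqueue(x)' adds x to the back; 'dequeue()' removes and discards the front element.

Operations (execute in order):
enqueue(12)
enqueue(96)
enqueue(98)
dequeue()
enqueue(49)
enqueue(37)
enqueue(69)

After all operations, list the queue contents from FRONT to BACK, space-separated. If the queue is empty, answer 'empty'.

Answer: 96 98 49 37 69

Derivation:
enqueue(12): [12]
enqueue(96): [12, 96]
enqueue(98): [12, 96, 98]
dequeue(): [96, 98]
enqueue(49): [96, 98, 49]
enqueue(37): [96, 98, 49, 37]
enqueue(69): [96, 98, 49, 37, 69]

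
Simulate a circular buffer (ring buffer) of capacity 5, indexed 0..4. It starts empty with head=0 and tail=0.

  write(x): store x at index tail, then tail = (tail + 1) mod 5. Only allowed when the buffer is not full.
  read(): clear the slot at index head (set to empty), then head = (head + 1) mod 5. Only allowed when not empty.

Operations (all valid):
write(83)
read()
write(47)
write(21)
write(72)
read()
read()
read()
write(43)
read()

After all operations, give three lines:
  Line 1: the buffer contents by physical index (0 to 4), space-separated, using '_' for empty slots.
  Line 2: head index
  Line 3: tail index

Answer: _ _ _ _ _
0
0

Derivation:
write(83): buf=[83 _ _ _ _], head=0, tail=1, size=1
read(): buf=[_ _ _ _ _], head=1, tail=1, size=0
write(47): buf=[_ 47 _ _ _], head=1, tail=2, size=1
write(21): buf=[_ 47 21 _ _], head=1, tail=3, size=2
write(72): buf=[_ 47 21 72 _], head=1, tail=4, size=3
read(): buf=[_ _ 21 72 _], head=2, tail=4, size=2
read(): buf=[_ _ _ 72 _], head=3, tail=4, size=1
read(): buf=[_ _ _ _ _], head=4, tail=4, size=0
write(43): buf=[_ _ _ _ 43], head=4, tail=0, size=1
read(): buf=[_ _ _ _ _], head=0, tail=0, size=0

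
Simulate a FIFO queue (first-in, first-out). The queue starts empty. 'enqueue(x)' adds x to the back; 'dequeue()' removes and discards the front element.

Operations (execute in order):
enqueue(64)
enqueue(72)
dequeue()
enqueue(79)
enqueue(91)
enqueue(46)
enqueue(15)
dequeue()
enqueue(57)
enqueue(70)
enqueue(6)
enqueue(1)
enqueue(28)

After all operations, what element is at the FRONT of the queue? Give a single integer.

Answer: 79

Derivation:
enqueue(64): queue = [64]
enqueue(72): queue = [64, 72]
dequeue(): queue = [72]
enqueue(79): queue = [72, 79]
enqueue(91): queue = [72, 79, 91]
enqueue(46): queue = [72, 79, 91, 46]
enqueue(15): queue = [72, 79, 91, 46, 15]
dequeue(): queue = [79, 91, 46, 15]
enqueue(57): queue = [79, 91, 46, 15, 57]
enqueue(70): queue = [79, 91, 46, 15, 57, 70]
enqueue(6): queue = [79, 91, 46, 15, 57, 70, 6]
enqueue(1): queue = [79, 91, 46, 15, 57, 70, 6, 1]
enqueue(28): queue = [79, 91, 46, 15, 57, 70, 6, 1, 28]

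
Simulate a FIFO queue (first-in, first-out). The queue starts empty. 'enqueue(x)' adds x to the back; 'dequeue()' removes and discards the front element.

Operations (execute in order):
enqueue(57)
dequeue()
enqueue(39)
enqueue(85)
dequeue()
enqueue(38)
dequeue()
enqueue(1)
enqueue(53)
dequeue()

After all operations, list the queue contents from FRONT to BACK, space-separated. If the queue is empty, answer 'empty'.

enqueue(57): [57]
dequeue(): []
enqueue(39): [39]
enqueue(85): [39, 85]
dequeue(): [85]
enqueue(38): [85, 38]
dequeue(): [38]
enqueue(1): [38, 1]
enqueue(53): [38, 1, 53]
dequeue(): [1, 53]

Answer: 1 53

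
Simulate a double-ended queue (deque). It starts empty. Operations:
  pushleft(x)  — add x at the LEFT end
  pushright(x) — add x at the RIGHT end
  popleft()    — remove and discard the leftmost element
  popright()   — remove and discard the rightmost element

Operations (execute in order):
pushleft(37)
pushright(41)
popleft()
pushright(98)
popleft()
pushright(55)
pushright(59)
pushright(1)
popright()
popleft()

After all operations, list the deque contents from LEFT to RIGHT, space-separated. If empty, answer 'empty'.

Answer: 55 59

Derivation:
pushleft(37): [37]
pushright(41): [37, 41]
popleft(): [41]
pushright(98): [41, 98]
popleft(): [98]
pushright(55): [98, 55]
pushright(59): [98, 55, 59]
pushright(1): [98, 55, 59, 1]
popright(): [98, 55, 59]
popleft(): [55, 59]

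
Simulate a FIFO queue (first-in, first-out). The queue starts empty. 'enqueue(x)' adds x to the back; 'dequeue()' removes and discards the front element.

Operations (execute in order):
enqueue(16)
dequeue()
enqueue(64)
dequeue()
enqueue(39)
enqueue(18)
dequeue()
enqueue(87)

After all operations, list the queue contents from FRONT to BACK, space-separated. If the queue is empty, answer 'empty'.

enqueue(16): [16]
dequeue(): []
enqueue(64): [64]
dequeue(): []
enqueue(39): [39]
enqueue(18): [39, 18]
dequeue(): [18]
enqueue(87): [18, 87]

Answer: 18 87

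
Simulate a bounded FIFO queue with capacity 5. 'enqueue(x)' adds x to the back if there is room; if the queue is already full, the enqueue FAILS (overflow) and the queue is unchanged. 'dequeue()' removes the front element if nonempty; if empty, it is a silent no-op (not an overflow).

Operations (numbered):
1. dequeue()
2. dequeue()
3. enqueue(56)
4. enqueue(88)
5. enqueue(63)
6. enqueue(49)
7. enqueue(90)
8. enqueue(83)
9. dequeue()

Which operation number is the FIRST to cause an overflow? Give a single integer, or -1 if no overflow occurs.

Answer: 8

Derivation:
1. dequeue(): empty, no-op, size=0
2. dequeue(): empty, no-op, size=0
3. enqueue(56): size=1
4. enqueue(88): size=2
5. enqueue(63): size=3
6. enqueue(49): size=4
7. enqueue(90): size=5
8. enqueue(83): size=5=cap → OVERFLOW (fail)
9. dequeue(): size=4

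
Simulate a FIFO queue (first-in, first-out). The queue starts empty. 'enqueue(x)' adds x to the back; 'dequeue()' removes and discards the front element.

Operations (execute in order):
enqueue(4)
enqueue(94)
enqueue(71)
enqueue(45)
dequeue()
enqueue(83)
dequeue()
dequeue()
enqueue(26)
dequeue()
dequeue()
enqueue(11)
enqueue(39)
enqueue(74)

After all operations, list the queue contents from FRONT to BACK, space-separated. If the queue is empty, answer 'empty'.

Answer: 26 11 39 74

Derivation:
enqueue(4): [4]
enqueue(94): [4, 94]
enqueue(71): [4, 94, 71]
enqueue(45): [4, 94, 71, 45]
dequeue(): [94, 71, 45]
enqueue(83): [94, 71, 45, 83]
dequeue(): [71, 45, 83]
dequeue(): [45, 83]
enqueue(26): [45, 83, 26]
dequeue(): [83, 26]
dequeue(): [26]
enqueue(11): [26, 11]
enqueue(39): [26, 11, 39]
enqueue(74): [26, 11, 39, 74]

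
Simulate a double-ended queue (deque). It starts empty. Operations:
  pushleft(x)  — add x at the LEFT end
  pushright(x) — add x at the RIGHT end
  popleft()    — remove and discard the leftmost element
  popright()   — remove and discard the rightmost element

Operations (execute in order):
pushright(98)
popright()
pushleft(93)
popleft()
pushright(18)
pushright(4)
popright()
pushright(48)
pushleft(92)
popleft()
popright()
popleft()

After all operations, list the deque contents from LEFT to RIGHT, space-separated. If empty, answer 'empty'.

Answer: empty

Derivation:
pushright(98): [98]
popright(): []
pushleft(93): [93]
popleft(): []
pushright(18): [18]
pushright(4): [18, 4]
popright(): [18]
pushright(48): [18, 48]
pushleft(92): [92, 18, 48]
popleft(): [18, 48]
popright(): [18]
popleft(): []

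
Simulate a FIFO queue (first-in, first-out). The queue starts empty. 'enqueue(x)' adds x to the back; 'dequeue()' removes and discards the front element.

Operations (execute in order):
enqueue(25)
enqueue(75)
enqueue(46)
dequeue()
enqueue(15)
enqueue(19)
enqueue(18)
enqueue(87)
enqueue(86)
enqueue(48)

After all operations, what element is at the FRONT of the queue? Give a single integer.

enqueue(25): queue = [25]
enqueue(75): queue = [25, 75]
enqueue(46): queue = [25, 75, 46]
dequeue(): queue = [75, 46]
enqueue(15): queue = [75, 46, 15]
enqueue(19): queue = [75, 46, 15, 19]
enqueue(18): queue = [75, 46, 15, 19, 18]
enqueue(87): queue = [75, 46, 15, 19, 18, 87]
enqueue(86): queue = [75, 46, 15, 19, 18, 87, 86]
enqueue(48): queue = [75, 46, 15, 19, 18, 87, 86, 48]

Answer: 75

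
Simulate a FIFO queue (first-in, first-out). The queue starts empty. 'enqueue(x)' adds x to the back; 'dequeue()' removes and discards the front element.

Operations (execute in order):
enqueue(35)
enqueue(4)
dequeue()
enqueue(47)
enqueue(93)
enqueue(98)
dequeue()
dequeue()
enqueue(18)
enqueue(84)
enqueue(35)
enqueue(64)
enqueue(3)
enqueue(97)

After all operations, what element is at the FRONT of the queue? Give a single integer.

Answer: 93

Derivation:
enqueue(35): queue = [35]
enqueue(4): queue = [35, 4]
dequeue(): queue = [4]
enqueue(47): queue = [4, 47]
enqueue(93): queue = [4, 47, 93]
enqueue(98): queue = [4, 47, 93, 98]
dequeue(): queue = [47, 93, 98]
dequeue(): queue = [93, 98]
enqueue(18): queue = [93, 98, 18]
enqueue(84): queue = [93, 98, 18, 84]
enqueue(35): queue = [93, 98, 18, 84, 35]
enqueue(64): queue = [93, 98, 18, 84, 35, 64]
enqueue(3): queue = [93, 98, 18, 84, 35, 64, 3]
enqueue(97): queue = [93, 98, 18, 84, 35, 64, 3, 97]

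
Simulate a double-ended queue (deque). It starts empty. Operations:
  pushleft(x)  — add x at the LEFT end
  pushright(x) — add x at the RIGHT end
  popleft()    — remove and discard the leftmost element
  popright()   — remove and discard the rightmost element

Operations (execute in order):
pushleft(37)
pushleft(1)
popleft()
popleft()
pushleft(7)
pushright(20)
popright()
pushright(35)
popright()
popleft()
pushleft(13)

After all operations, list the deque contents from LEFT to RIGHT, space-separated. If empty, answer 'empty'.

pushleft(37): [37]
pushleft(1): [1, 37]
popleft(): [37]
popleft(): []
pushleft(7): [7]
pushright(20): [7, 20]
popright(): [7]
pushright(35): [7, 35]
popright(): [7]
popleft(): []
pushleft(13): [13]

Answer: 13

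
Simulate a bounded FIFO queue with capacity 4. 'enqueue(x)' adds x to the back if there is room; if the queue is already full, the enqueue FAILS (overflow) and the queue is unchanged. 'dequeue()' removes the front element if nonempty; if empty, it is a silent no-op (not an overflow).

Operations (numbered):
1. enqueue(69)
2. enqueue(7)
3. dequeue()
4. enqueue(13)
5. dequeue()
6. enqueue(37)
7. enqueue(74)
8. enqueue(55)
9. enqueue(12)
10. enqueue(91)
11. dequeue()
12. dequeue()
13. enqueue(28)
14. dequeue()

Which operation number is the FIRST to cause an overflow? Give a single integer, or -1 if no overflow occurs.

1. enqueue(69): size=1
2. enqueue(7): size=2
3. dequeue(): size=1
4. enqueue(13): size=2
5. dequeue(): size=1
6. enqueue(37): size=2
7. enqueue(74): size=3
8. enqueue(55): size=4
9. enqueue(12): size=4=cap → OVERFLOW (fail)
10. enqueue(91): size=4=cap → OVERFLOW (fail)
11. dequeue(): size=3
12. dequeue(): size=2
13. enqueue(28): size=3
14. dequeue(): size=2

Answer: 9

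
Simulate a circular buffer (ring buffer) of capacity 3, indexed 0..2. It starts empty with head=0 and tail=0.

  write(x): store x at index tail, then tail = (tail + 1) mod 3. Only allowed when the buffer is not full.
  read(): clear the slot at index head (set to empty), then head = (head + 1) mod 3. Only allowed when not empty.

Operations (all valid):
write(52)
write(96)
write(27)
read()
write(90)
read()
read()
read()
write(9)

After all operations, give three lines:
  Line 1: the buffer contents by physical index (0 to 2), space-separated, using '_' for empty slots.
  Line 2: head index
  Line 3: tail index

Answer: _ 9 _
1
2

Derivation:
write(52): buf=[52 _ _], head=0, tail=1, size=1
write(96): buf=[52 96 _], head=0, tail=2, size=2
write(27): buf=[52 96 27], head=0, tail=0, size=3
read(): buf=[_ 96 27], head=1, tail=0, size=2
write(90): buf=[90 96 27], head=1, tail=1, size=3
read(): buf=[90 _ 27], head=2, tail=1, size=2
read(): buf=[90 _ _], head=0, tail=1, size=1
read(): buf=[_ _ _], head=1, tail=1, size=0
write(9): buf=[_ 9 _], head=1, tail=2, size=1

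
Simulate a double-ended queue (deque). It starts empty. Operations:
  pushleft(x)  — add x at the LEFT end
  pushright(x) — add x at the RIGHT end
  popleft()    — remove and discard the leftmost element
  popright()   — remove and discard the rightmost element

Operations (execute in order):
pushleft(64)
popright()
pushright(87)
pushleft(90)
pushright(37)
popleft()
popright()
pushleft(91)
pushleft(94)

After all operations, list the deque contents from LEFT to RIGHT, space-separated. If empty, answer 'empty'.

pushleft(64): [64]
popright(): []
pushright(87): [87]
pushleft(90): [90, 87]
pushright(37): [90, 87, 37]
popleft(): [87, 37]
popright(): [87]
pushleft(91): [91, 87]
pushleft(94): [94, 91, 87]

Answer: 94 91 87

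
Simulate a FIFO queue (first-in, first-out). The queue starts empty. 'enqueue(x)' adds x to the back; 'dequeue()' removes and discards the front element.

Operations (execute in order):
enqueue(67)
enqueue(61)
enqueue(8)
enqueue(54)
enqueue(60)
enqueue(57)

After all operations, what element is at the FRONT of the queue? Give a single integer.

enqueue(67): queue = [67]
enqueue(61): queue = [67, 61]
enqueue(8): queue = [67, 61, 8]
enqueue(54): queue = [67, 61, 8, 54]
enqueue(60): queue = [67, 61, 8, 54, 60]
enqueue(57): queue = [67, 61, 8, 54, 60, 57]

Answer: 67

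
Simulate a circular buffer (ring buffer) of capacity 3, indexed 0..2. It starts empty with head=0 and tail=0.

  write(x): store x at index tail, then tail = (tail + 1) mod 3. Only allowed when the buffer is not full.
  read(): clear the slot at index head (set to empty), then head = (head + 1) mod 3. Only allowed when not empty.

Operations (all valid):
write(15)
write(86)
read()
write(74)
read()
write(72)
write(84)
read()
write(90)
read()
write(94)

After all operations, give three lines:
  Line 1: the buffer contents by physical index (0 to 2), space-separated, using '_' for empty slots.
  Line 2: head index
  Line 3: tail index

Answer: 94 84 90
1
1

Derivation:
write(15): buf=[15 _ _], head=0, tail=1, size=1
write(86): buf=[15 86 _], head=0, tail=2, size=2
read(): buf=[_ 86 _], head=1, tail=2, size=1
write(74): buf=[_ 86 74], head=1, tail=0, size=2
read(): buf=[_ _ 74], head=2, tail=0, size=1
write(72): buf=[72 _ 74], head=2, tail=1, size=2
write(84): buf=[72 84 74], head=2, tail=2, size=3
read(): buf=[72 84 _], head=0, tail=2, size=2
write(90): buf=[72 84 90], head=0, tail=0, size=3
read(): buf=[_ 84 90], head=1, tail=0, size=2
write(94): buf=[94 84 90], head=1, tail=1, size=3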